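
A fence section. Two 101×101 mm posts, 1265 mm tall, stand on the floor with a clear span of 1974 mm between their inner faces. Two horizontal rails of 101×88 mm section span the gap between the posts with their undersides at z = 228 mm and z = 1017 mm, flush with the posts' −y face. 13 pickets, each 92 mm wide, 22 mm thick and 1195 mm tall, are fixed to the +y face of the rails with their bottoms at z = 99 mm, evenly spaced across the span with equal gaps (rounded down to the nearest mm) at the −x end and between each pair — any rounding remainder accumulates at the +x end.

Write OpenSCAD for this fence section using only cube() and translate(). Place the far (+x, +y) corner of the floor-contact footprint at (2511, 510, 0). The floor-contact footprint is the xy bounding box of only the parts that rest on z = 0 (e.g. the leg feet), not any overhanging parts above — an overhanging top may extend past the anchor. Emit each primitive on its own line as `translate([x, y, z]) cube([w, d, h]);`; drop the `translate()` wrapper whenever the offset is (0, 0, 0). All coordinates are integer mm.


translate([335, 409, 0]) cube([101, 101, 1265]);
translate([2410, 409, 0]) cube([101, 101, 1265]);
translate([436, 409, 228]) cube([1974, 101, 88]);
translate([436, 409, 1017]) cube([1974, 101, 88]);
translate([491, 510, 99]) cube([92, 22, 1195]);
translate([638, 510, 99]) cube([92, 22, 1195]);
translate([785, 510, 99]) cube([92, 22, 1195]);
translate([932, 510, 99]) cube([92, 22, 1195]);
translate([1079, 510, 99]) cube([92, 22, 1195]);
translate([1226, 510, 99]) cube([92, 22, 1195]);
translate([1373, 510, 99]) cube([92, 22, 1195]);
translate([1520, 510, 99]) cube([92, 22, 1195]);
translate([1667, 510, 99]) cube([92, 22, 1195]);
translate([1814, 510, 99]) cube([92, 22, 1195]);
translate([1961, 510, 99]) cube([92, 22, 1195]);
translate([2108, 510, 99]) cube([92, 22, 1195]);
translate([2255, 510, 99]) cube([92, 22, 1195]);


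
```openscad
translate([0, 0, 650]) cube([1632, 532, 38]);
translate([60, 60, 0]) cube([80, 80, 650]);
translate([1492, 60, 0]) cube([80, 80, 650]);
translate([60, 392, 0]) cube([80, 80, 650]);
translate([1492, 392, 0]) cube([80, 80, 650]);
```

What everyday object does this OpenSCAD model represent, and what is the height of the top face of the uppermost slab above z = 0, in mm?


A table. The table height is 688 mm.

A 1632×532×38 slab sits at z = 650 on four 80 mm square posts — a table. The top surface is at 650 + 38 = 688 mm.


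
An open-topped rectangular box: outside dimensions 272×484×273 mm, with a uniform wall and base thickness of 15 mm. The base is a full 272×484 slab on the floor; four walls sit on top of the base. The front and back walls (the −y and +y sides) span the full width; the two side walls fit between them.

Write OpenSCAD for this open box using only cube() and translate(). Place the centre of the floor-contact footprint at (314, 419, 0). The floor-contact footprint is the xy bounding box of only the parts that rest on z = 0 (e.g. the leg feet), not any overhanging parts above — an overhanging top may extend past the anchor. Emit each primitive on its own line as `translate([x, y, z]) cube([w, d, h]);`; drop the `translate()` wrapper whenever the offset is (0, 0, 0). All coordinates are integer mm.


translate([178, 177, 0]) cube([272, 484, 15]);
translate([178, 177, 15]) cube([272, 15, 258]);
translate([178, 646, 15]) cube([272, 15, 258]);
translate([178, 192, 15]) cube([15, 454, 258]);
translate([435, 192, 15]) cube([15, 454, 258]);


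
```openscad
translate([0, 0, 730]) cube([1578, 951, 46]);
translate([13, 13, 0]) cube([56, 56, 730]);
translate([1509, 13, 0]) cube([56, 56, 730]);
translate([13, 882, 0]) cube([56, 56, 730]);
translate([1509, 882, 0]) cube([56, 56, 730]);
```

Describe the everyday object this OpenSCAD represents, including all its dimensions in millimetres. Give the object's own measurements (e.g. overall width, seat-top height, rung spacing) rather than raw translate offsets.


A table: top 1578 mm (x) × 951 mm (y), 46 mm thick, upper face at z = 776 mm, on four 56×56 mm square legs, each inset 13 mm from the nearest pair of top edges from z = 0 to the bottom of the top.


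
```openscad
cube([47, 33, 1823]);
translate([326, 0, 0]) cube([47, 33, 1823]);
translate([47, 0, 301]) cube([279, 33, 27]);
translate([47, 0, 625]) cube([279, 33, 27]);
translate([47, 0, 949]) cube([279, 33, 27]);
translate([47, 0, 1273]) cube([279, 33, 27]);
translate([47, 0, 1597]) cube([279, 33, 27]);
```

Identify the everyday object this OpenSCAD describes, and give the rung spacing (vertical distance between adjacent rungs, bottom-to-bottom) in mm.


A ladder. The rung spacing is 324 mm.

Two tall 47×33 posts with 5 short bars between them — a ladder. Adjacent rungs sit at z = 301 and z = 625, so the spacing is 625 − 301 = 324 mm.


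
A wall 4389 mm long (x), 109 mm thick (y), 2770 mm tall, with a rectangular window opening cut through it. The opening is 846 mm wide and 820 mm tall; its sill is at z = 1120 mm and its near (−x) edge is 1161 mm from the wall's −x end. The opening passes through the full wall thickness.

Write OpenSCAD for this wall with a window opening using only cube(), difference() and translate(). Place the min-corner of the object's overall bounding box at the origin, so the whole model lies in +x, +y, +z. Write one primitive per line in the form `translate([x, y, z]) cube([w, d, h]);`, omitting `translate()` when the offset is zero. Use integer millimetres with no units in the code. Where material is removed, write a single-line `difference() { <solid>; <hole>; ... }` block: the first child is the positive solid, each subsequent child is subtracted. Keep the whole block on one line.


difference() { cube([4389, 109, 2770]); translate([1161, 0, 1120]) cube([846, 109, 820]); }


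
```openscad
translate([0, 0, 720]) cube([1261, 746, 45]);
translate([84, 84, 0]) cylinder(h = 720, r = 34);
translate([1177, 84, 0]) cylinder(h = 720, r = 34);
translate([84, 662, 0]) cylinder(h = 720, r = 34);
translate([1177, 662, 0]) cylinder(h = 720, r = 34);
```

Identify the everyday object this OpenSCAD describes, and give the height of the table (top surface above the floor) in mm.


A table. The table height is 765 mm.

A 1261×746×45 slab sits at z = 720 on four Ø68 mm round legs — a table. The top surface is at 720 + 45 = 765 mm.


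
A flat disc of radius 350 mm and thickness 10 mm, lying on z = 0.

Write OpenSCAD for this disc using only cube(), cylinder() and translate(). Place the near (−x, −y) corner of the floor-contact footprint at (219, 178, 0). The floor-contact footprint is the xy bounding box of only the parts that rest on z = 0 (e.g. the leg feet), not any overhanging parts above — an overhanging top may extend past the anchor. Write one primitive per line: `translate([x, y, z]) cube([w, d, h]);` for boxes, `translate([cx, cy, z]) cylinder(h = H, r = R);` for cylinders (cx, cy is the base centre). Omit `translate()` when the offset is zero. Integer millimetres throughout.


translate([569, 528, 0]) cylinder(h = 10, r = 350);


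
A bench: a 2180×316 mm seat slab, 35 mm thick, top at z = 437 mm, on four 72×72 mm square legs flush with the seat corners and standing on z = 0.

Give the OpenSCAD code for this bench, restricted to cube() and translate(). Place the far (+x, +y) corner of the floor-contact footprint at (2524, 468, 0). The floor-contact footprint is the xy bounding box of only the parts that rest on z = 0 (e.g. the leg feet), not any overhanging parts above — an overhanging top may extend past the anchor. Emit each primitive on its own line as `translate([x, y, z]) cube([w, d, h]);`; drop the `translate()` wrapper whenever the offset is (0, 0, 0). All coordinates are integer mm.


// leg_h = 437 − 35 = 402
translate([344, 152, 402]) cube([2180, 316, 35]);
translate([344, 152, 0]) cube([72, 72, 402]);
translate([344, 396, 0]) cube([72, 72, 402]);
translate([2452, 152, 0]) cube([72, 72, 402]);
translate([2452, 396, 0]) cube([72, 72, 402]);


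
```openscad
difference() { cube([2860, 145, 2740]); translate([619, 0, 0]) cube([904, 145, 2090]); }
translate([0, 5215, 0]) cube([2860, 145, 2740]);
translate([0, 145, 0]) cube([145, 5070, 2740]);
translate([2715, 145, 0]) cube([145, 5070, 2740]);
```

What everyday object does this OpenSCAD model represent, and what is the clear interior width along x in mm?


A single room. The interior width is 2570 mm.

Four walls enclosing a rectangle with a door in the front wall — a room. Outside width 2860 minus two 145 mm walls gives 2570 mm.


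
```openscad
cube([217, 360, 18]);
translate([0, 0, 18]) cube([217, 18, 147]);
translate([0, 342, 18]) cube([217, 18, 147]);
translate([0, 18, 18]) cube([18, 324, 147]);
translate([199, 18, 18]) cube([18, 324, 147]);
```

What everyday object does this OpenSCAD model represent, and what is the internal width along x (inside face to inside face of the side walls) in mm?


An open box. The internal width is 181 mm.

A 217×360 base slab with four walls standing on it — an open box. The base is 217 mm wide and the walls are 18 mm thick, so the internal width is 217 − 2 × 18 = 181 mm.


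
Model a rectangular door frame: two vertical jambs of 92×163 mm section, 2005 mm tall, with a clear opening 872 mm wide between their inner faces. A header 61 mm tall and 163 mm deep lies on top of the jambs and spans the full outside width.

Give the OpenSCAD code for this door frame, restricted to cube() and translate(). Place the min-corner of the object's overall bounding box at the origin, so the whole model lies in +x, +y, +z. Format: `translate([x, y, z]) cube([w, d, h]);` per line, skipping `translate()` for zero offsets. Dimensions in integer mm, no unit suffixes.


cube([92, 163, 2005]);
translate([964, 0, 0]) cube([92, 163, 2005]);
translate([0, 0, 2005]) cube([1056, 163, 61]);


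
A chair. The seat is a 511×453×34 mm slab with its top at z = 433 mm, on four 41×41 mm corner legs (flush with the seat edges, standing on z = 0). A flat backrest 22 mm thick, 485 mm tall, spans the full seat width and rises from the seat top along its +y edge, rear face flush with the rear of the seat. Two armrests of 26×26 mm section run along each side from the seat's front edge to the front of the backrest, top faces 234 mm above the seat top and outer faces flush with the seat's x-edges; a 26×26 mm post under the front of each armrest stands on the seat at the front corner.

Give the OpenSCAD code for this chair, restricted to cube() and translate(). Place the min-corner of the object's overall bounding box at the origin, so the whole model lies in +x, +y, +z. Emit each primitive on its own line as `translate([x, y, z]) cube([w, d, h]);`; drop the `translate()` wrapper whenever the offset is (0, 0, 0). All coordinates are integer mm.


// leg_h = 433 - 34 = 399
// arm post h = 234 - 26 = 208
translate([0, 0, 399]) cube([511, 453, 34]);
cube([41, 41, 399]);
translate([470, 0, 0]) cube([41, 41, 399]);
translate([0, 412, 0]) cube([41, 41, 399]);
translate([470, 412, 0]) cube([41, 41, 399]);
translate([0, 431, 433]) cube([511, 22, 485]);
translate([0, 0, 641]) cube([26, 431, 26]);
translate([485, 0, 641]) cube([26, 431, 26]);
translate([0, 0, 433]) cube([26, 26, 208]);
translate([485, 0, 433]) cube([26, 26, 208]);


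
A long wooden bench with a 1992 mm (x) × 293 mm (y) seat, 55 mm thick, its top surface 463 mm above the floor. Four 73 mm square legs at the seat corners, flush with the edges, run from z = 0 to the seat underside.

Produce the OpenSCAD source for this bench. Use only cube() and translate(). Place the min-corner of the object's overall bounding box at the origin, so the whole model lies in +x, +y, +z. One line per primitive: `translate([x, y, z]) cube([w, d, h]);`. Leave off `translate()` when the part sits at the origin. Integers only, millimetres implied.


// leg_h = 463 − 55 = 408
translate([0, 0, 408]) cube([1992, 293, 55]);
cube([73, 73, 408]);
translate([0, 220, 0]) cube([73, 73, 408]);
translate([1919, 0, 0]) cube([73, 73, 408]);
translate([1919, 220, 0]) cube([73, 73, 408]);


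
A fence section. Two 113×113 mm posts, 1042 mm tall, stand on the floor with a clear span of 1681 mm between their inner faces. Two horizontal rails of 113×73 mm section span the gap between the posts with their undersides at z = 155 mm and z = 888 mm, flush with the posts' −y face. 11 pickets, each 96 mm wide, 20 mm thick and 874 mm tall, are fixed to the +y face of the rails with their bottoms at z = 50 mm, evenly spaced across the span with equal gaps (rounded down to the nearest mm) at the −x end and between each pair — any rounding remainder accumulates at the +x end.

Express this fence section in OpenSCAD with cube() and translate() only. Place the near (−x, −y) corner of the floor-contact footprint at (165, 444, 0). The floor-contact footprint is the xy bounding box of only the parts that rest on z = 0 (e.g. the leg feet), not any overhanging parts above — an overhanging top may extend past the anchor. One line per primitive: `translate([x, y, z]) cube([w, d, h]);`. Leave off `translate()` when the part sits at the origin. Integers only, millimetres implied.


translate([165, 444, 0]) cube([113, 113, 1042]);
translate([1959, 444, 0]) cube([113, 113, 1042]);
translate([278, 444, 155]) cube([1681, 113, 73]);
translate([278, 444, 888]) cube([1681, 113, 73]);
translate([330, 557, 50]) cube([96, 20, 874]);
translate([478, 557, 50]) cube([96, 20, 874]);
translate([626, 557, 50]) cube([96, 20, 874]);
translate([774, 557, 50]) cube([96, 20, 874]);
translate([922, 557, 50]) cube([96, 20, 874]);
translate([1070, 557, 50]) cube([96, 20, 874]);
translate([1218, 557, 50]) cube([96, 20, 874]);
translate([1366, 557, 50]) cube([96, 20, 874]);
translate([1514, 557, 50]) cube([96, 20, 874]);
translate([1662, 557, 50]) cube([96, 20, 874]);
translate([1810, 557, 50]) cube([96, 20, 874]);


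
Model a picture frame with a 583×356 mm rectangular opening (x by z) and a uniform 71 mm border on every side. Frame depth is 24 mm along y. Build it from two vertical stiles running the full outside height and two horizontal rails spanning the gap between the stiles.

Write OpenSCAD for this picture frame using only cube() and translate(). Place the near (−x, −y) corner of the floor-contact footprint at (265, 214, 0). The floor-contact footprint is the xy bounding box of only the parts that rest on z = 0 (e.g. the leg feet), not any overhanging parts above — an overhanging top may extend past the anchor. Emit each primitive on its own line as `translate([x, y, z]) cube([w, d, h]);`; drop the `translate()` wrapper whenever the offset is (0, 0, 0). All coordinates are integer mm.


translate([265, 214, 0]) cube([71, 24, 498]);
translate([919, 214, 0]) cube([71, 24, 498]);
translate([336, 214, 0]) cube([583, 24, 71]);
translate([336, 214, 427]) cube([583, 24, 71]);


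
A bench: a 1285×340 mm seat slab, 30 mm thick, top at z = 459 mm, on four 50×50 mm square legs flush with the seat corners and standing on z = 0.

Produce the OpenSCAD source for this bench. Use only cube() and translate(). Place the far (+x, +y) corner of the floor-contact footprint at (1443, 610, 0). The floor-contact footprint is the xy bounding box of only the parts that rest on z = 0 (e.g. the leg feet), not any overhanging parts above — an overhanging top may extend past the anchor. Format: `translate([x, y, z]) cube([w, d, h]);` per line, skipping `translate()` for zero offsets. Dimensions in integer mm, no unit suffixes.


// leg_h = 459 − 30 = 429
translate([158, 270, 429]) cube([1285, 340, 30]);
translate([158, 270, 0]) cube([50, 50, 429]);
translate([158, 560, 0]) cube([50, 50, 429]);
translate([1393, 270, 0]) cube([50, 50, 429]);
translate([1393, 560, 0]) cube([50, 50, 429]);


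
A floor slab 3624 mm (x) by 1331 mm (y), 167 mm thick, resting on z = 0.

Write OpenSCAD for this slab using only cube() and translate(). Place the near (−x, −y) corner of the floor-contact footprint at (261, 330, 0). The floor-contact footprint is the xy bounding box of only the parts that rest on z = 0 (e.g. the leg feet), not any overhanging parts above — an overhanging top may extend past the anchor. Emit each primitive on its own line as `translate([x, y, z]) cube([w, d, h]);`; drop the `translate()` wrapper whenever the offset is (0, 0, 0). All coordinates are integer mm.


translate([261, 330, 0]) cube([3624, 1331, 167]);


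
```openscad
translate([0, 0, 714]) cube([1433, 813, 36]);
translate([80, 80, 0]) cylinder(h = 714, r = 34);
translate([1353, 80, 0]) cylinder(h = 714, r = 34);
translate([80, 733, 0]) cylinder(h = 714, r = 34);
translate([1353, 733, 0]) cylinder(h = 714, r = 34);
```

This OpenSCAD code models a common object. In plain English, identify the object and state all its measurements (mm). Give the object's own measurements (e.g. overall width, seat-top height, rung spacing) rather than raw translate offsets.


A rectangular dining table. The top is 1433×813×36 mm with its upper surface at z = 750 mm. It stands on four round legs of 68 mm diameter, each leg's bounding box inset 46 mm from the nearest pair of top edges, running from the floor to the underside of the top.


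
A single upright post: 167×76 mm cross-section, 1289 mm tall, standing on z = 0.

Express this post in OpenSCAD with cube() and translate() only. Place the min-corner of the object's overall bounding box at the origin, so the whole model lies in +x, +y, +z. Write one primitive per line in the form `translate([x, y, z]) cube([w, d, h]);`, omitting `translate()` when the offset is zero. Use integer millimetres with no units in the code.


cube([167, 76, 1289]);


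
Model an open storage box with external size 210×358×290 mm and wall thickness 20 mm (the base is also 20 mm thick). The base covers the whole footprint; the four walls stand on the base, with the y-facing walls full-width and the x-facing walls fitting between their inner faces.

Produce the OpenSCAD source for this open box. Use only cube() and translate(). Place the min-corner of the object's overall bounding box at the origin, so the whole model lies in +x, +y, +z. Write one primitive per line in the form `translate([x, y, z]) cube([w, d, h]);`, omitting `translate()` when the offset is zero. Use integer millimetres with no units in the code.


cube([210, 358, 20]);
translate([0, 0, 20]) cube([210, 20, 270]);
translate([0, 338, 20]) cube([210, 20, 270]);
translate([0, 20, 20]) cube([20, 318, 270]);
translate([190, 20, 20]) cube([20, 318, 270]);


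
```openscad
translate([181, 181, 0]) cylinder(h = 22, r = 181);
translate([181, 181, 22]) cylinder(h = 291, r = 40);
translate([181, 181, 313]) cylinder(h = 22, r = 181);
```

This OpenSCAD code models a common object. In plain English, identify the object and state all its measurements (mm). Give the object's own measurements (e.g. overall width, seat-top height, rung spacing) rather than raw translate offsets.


A spool: two coaxial disc flanges of radius 181 mm and thickness 22 mm, joined by a core cylinder of radius 40 mm and height 291 mm. The lower flange rests on z = 0 and the three cylinders share a vertical axis.


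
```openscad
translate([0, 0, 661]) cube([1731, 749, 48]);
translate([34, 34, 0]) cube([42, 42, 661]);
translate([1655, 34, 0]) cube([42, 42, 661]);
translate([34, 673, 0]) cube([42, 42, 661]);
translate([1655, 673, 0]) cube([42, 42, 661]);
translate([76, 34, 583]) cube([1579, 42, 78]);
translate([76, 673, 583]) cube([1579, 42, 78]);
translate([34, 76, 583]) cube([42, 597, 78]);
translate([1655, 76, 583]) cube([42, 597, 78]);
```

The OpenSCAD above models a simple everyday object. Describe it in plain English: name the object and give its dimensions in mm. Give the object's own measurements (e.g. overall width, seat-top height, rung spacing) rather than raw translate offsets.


A rectangular dining table. The top is 1731×749×48 mm with its upper surface at z = 709 mm. It stands on four 42×42 mm square legs, each inset 34 mm from the nearest pair of top edges, running from the floor to the underside of the top. Four apron rails, 42 mm thick and 78 mm tall, run between adjacent legs with their top edges flush with the underside of the top and their outer faces flush with the legs' outer faces.


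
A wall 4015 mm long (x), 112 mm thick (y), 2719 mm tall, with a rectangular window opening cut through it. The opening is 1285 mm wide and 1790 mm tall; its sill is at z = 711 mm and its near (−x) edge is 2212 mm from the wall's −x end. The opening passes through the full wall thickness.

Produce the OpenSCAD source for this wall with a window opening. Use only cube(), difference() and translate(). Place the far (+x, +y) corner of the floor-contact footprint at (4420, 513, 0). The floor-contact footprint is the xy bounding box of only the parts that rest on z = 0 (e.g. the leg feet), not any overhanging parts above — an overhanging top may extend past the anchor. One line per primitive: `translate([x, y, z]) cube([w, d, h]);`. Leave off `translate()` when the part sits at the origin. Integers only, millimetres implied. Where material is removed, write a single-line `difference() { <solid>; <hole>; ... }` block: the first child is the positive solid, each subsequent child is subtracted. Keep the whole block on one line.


difference() { translate([405, 401, 0]) cube([4015, 112, 2719]); translate([2617, 401, 711]) cube([1285, 112, 1790]); }


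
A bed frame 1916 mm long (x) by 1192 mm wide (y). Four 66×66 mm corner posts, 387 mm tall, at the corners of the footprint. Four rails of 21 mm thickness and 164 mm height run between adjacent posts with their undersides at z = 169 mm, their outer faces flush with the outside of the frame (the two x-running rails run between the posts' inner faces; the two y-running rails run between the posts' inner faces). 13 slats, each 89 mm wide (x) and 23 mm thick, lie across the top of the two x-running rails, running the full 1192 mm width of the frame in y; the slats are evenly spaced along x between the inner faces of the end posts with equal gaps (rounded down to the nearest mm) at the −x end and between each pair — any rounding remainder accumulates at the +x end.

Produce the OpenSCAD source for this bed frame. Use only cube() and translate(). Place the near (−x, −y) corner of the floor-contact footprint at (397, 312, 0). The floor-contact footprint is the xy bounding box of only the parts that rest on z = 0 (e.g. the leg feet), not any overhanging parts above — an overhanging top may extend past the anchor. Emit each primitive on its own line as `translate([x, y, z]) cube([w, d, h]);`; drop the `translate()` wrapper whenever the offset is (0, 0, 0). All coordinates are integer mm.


// slat z = rail_z + rail_h = 169 + 164 = 333
// slat gap = ⌊(1784 − 13·89) / 14⌋ = 44
translate([397, 312, 0]) cube([66, 66, 387]);
translate([397, 1438, 0]) cube([66, 66, 387]);
translate([2247, 312, 0]) cube([66, 66, 387]);
translate([2247, 1438, 0]) cube([66, 66, 387]);
translate([463, 312, 169]) cube([1784, 21, 164]);
translate([463, 1483, 169]) cube([1784, 21, 164]);
translate([397, 378, 169]) cube([21, 1060, 164]);
translate([2292, 378, 169]) cube([21, 1060, 164]);
translate([507, 312, 333]) cube([89, 1192, 23]);
translate([640, 312, 333]) cube([89, 1192, 23]);
translate([773, 312, 333]) cube([89, 1192, 23]);
translate([906, 312, 333]) cube([89, 1192, 23]);
translate([1039, 312, 333]) cube([89, 1192, 23]);
translate([1172, 312, 333]) cube([89, 1192, 23]);
translate([1305, 312, 333]) cube([89, 1192, 23]);
translate([1438, 312, 333]) cube([89, 1192, 23]);
translate([1571, 312, 333]) cube([89, 1192, 23]);
translate([1704, 312, 333]) cube([89, 1192, 23]);
translate([1837, 312, 333]) cube([89, 1192, 23]);
translate([1970, 312, 333]) cube([89, 1192, 23]);
translate([2103, 312, 333]) cube([89, 1192, 23]);


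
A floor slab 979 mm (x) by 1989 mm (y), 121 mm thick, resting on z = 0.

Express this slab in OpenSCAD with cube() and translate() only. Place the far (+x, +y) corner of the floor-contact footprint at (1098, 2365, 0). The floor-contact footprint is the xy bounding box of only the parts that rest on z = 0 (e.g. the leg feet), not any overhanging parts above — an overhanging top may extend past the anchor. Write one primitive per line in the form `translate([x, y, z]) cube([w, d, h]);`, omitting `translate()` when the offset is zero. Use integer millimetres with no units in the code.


translate([119, 376, 0]) cube([979, 1989, 121]);


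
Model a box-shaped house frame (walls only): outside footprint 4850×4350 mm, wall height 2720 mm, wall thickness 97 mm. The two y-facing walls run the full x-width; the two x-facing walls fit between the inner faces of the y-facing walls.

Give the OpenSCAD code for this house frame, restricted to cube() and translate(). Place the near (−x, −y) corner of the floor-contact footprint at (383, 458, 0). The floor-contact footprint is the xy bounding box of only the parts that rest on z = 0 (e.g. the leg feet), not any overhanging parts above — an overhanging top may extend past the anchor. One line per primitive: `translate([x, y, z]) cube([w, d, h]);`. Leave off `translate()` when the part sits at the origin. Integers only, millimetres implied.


translate([383, 458, 0]) cube([4850, 97, 2720]);
translate([383, 4711, 0]) cube([4850, 97, 2720]);
translate([383, 555, 0]) cube([97, 4156, 2720]);
translate([5136, 555, 0]) cube([97, 4156, 2720]);


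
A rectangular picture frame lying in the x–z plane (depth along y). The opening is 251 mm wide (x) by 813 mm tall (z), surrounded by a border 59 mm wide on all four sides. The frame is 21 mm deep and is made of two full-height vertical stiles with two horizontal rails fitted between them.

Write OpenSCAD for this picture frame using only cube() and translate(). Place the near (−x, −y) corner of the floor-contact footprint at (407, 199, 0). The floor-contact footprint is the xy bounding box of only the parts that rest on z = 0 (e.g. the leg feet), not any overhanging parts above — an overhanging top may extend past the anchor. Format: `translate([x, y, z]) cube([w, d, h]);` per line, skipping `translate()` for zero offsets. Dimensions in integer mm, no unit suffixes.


translate([407, 199, 0]) cube([59, 21, 931]);
translate([717, 199, 0]) cube([59, 21, 931]);
translate([466, 199, 0]) cube([251, 21, 59]);
translate([466, 199, 872]) cube([251, 21, 59]);


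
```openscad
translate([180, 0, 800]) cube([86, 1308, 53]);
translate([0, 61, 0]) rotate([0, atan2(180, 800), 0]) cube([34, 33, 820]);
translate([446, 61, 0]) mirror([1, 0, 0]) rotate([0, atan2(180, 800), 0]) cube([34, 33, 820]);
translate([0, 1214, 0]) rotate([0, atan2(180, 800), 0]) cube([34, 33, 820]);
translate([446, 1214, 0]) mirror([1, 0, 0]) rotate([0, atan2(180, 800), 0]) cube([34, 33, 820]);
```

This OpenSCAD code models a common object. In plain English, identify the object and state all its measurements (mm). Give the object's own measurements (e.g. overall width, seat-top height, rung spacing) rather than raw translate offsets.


A sawhorse. A 86×1308×53 mm beam (x, y, z) sits on two A-frame leg pairs. Each pair is two raked legs of 34×33 mm section (33 mm along y) splaying symmetrically in x. Each leg rises 800 mm vertically over 180 mm of horizontal reach and is 820 mm long along its own axis. Every leg's outer bottom edge rests on the floor and its outer top edge meets a bottom edge of the beam — the left legs (tilting toward +x) meet the beam's −x bottom edge, the right legs (their mirror images, tilting toward −x) meet its +x bottom edge — so the leg tops tuck under the beam, the beam's underside is 800 mm above the floor, and the feet are 446 mm apart outside-to-outside with the beam centred between them. The two leg pairs are set in 61 mm from either end of the beam.


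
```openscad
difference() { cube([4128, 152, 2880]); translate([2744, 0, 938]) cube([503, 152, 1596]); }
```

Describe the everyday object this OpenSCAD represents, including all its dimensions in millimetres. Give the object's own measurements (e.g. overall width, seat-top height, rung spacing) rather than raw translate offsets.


A wall 4128 mm long (x), 152 mm thick (y), 2880 mm tall, with a rectangular window opening cut through it. The opening is 503 mm wide and 1596 mm tall; its sill is at z = 938 mm and its near (−x) edge is 2744 mm from the wall's −x end. The opening passes through the full wall thickness.


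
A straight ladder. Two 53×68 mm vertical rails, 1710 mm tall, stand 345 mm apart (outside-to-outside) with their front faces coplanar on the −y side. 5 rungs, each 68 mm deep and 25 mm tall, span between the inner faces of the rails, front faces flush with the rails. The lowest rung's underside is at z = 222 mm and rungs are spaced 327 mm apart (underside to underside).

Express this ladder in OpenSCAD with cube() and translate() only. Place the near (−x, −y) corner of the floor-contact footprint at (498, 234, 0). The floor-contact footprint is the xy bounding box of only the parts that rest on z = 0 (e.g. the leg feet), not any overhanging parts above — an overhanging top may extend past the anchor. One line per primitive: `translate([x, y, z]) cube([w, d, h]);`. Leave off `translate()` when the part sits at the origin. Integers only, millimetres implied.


translate([498, 234, 0]) cube([53, 68, 1710]);
translate([790, 234, 0]) cube([53, 68, 1710]);
translate([551, 234, 222]) cube([239, 68, 25]);
translate([551, 234, 549]) cube([239, 68, 25]);
translate([551, 234, 876]) cube([239, 68, 25]);
translate([551, 234, 1203]) cube([239, 68, 25]);
translate([551, 234, 1530]) cube([239, 68, 25]);


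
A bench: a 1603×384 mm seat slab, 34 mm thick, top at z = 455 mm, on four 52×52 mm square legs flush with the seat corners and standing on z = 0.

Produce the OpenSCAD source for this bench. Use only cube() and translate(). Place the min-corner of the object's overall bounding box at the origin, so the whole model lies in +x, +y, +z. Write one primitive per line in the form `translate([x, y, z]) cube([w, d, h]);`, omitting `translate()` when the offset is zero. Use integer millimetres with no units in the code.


translate([0, 0, 421]) cube([1603, 384, 34]);
cube([52, 52, 421]);
translate([0, 332, 0]) cube([52, 52, 421]);
translate([1551, 0, 0]) cube([52, 52, 421]);
translate([1551, 332, 0]) cube([52, 52, 421]);


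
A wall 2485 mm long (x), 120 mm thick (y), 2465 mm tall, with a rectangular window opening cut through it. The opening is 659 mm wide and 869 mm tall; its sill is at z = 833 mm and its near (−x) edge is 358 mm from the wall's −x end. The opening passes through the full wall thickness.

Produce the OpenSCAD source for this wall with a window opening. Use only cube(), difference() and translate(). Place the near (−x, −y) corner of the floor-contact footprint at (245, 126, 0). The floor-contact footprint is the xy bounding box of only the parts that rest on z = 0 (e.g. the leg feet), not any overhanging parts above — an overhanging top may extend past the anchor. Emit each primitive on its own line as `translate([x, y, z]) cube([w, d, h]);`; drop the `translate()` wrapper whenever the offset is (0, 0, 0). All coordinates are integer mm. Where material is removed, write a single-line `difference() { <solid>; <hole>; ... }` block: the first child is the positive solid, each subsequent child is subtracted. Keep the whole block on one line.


difference() { translate([245, 126, 0]) cube([2485, 120, 2465]); translate([603, 126, 833]) cube([659, 120, 869]); }


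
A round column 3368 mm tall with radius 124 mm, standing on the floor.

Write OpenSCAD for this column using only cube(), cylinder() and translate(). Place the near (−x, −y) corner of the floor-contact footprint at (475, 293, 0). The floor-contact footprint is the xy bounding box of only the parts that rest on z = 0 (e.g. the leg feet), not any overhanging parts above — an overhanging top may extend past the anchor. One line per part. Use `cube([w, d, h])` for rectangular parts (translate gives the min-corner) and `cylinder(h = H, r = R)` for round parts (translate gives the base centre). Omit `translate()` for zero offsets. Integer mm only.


translate([599, 417, 0]) cylinder(h = 3368, r = 124);


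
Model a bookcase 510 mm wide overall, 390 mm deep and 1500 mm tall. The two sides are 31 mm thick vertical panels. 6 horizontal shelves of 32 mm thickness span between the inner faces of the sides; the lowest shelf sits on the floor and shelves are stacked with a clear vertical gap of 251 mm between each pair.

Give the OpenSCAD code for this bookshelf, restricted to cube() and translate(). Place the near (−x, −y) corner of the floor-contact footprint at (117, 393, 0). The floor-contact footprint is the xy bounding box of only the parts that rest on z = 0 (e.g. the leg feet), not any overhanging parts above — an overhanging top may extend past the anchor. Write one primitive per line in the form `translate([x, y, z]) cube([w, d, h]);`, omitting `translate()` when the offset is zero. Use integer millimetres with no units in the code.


translate([117, 393, 0]) cube([31, 390, 1500]);
translate([596, 393, 0]) cube([31, 390, 1500]);
translate([148, 393, 0]) cube([448, 390, 32]);
translate([148, 393, 283]) cube([448, 390, 32]);
translate([148, 393, 566]) cube([448, 390, 32]);
translate([148, 393, 849]) cube([448, 390, 32]);
translate([148, 393, 1132]) cube([448, 390, 32]);
translate([148, 393, 1415]) cube([448, 390, 32]);


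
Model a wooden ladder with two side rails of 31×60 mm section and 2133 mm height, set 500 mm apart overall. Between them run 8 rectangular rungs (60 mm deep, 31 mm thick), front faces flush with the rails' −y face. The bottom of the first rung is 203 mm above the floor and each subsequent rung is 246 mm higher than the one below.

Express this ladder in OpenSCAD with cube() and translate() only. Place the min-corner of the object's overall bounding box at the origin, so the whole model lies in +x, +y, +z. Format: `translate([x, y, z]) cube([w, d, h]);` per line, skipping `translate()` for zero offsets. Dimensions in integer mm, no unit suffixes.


// rung span = 500 - 2*31 = 438
// rung[k] z = 203 + k*246
cube([31, 60, 2133]);
translate([469, 0, 0]) cube([31, 60, 2133]);
translate([31, 0, 203]) cube([438, 60, 31]);
translate([31, 0, 449]) cube([438, 60, 31]);
translate([31, 0, 695]) cube([438, 60, 31]);
translate([31, 0, 941]) cube([438, 60, 31]);
translate([31, 0, 1187]) cube([438, 60, 31]);
translate([31, 0, 1433]) cube([438, 60, 31]);
translate([31, 0, 1679]) cube([438, 60, 31]);
translate([31, 0, 1925]) cube([438, 60, 31]);


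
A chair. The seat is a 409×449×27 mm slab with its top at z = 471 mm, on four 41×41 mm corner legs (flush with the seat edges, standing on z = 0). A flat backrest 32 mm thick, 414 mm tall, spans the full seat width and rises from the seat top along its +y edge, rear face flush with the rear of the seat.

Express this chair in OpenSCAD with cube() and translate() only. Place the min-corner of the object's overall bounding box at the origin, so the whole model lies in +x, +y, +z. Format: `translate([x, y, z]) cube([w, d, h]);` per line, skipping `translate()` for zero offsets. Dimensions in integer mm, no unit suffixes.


translate([0, 0, 444]) cube([409, 449, 27]);
cube([41, 41, 444]);
translate([368, 0, 0]) cube([41, 41, 444]);
translate([0, 408, 0]) cube([41, 41, 444]);
translate([368, 408, 0]) cube([41, 41, 444]);
translate([0, 417, 471]) cube([409, 32, 414]);


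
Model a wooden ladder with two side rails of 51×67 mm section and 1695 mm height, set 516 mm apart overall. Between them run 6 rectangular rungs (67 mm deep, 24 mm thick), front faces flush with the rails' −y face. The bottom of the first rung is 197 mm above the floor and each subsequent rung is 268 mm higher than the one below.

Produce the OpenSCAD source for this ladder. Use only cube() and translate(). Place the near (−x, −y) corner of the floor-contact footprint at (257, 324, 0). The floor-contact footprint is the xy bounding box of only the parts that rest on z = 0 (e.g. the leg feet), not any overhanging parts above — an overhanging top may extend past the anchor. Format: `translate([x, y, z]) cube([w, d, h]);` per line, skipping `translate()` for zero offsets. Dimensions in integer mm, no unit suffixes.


translate([257, 324, 0]) cube([51, 67, 1695]);
translate([722, 324, 0]) cube([51, 67, 1695]);
translate([308, 324, 197]) cube([414, 67, 24]);
translate([308, 324, 465]) cube([414, 67, 24]);
translate([308, 324, 733]) cube([414, 67, 24]);
translate([308, 324, 1001]) cube([414, 67, 24]);
translate([308, 324, 1269]) cube([414, 67, 24]);
translate([308, 324, 1537]) cube([414, 67, 24]);


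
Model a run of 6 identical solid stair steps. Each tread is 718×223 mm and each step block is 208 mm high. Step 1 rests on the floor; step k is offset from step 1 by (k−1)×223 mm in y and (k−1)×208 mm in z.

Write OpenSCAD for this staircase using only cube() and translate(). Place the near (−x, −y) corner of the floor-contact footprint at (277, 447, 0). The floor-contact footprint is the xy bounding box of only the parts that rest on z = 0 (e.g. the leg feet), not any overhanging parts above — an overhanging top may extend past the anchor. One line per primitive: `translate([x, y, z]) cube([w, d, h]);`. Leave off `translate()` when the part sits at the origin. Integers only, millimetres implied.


translate([277, 447, 0]) cube([718, 223, 208]);
translate([277, 670, 208]) cube([718, 223, 208]);
translate([277, 893, 416]) cube([718, 223, 208]);
translate([277, 1116, 624]) cube([718, 223, 208]);
translate([277, 1339, 832]) cube([718, 223, 208]);
translate([277, 1562, 1040]) cube([718, 223, 208]);


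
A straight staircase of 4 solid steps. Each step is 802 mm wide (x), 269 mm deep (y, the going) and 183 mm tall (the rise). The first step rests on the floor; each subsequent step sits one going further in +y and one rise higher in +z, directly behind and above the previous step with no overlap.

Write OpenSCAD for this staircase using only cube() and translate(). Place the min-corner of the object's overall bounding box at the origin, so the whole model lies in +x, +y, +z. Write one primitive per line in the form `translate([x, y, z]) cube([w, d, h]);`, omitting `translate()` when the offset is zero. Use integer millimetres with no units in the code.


cube([802, 269, 183]);
translate([0, 269, 183]) cube([802, 269, 183]);
translate([0, 538, 366]) cube([802, 269, 183]);
translate([0, 807, 549]) cube([802, 269, 183]);


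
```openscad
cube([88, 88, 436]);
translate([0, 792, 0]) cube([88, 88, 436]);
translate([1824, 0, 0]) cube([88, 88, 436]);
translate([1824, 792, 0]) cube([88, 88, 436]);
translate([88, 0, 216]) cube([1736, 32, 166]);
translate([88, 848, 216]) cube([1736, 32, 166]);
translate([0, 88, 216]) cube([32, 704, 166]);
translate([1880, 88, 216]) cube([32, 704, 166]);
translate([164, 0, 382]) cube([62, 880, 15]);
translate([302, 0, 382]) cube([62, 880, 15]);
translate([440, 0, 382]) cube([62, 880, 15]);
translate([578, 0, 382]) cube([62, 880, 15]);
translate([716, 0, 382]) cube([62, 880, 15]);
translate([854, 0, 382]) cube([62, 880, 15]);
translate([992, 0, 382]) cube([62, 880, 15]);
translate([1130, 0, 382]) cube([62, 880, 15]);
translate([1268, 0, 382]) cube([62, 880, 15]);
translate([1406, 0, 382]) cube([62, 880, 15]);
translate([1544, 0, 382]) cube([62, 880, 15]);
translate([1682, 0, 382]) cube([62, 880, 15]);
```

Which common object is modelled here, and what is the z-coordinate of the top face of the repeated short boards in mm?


A bed frame. The slat-top height is 397 mm.

Four posts, four rails, and a row of slats — a bed frame. Slats sit on the rails at z = 216 + 166 = 382; with slat thickness 15, the top is 397 mm.


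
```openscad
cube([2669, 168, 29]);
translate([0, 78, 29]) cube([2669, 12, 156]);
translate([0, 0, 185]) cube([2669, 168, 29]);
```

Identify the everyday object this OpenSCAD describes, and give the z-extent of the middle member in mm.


An I-beam. The web height is 156 mm.

Two wide flanges with a thin centred web — an I-beam. Overall 214 mm minus two 29 mm flanges gives a web of 214 − 2·29 = 156 mm.
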